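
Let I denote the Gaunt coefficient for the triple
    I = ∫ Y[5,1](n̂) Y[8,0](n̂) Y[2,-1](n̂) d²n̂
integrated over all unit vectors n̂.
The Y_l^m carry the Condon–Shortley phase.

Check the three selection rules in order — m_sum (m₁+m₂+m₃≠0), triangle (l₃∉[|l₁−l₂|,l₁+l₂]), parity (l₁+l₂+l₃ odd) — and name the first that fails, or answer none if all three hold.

triangle

m₁+m₂+m₃ = 1 + 0 − 1 = 0  ✓
triangle: |5−8|=3 ≤ l₃=2 ≤ 5+8=13  ✗
parity: l₁+l₂+l₃ = 15 is odd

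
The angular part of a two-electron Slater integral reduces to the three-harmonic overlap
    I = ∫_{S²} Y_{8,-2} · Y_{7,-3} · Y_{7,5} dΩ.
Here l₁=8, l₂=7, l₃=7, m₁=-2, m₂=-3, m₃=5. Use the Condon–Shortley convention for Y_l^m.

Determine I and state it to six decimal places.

Checks pass: Σm=0; 22 even; l₃=7∈[1,15].
(2·8+1)(2·7+1)(2·7+1) = 3825
Δ: 8! 8! 6! / 23! → 1/22086194130
sum: t=1:−1/18289152000 t=2:+1/248832000 t=3:−1/24883200 t=4:+1/11943936 t=5:−1/24883200 t=6:+1/248832000 t=7:−1/18289152000 = 11/975421440
3j²(8 7 7; 0 0 0) = Δ·Π!·Σ² = 1750/289731  (sign -1)
sum: t=2:+1/2786918400 t=3:−1/435456000 t=4:+1/597196800 = -11/41803776000
3j²(8 7 7; -2 -3 5) = Δ·Π!·Σ² = 66/96577  (sign -1)
combine: 4πI² = 3825·1750/289731·66/96577 = 8662500/548653937
take √, sign +1: I = 0.03544602

0.035446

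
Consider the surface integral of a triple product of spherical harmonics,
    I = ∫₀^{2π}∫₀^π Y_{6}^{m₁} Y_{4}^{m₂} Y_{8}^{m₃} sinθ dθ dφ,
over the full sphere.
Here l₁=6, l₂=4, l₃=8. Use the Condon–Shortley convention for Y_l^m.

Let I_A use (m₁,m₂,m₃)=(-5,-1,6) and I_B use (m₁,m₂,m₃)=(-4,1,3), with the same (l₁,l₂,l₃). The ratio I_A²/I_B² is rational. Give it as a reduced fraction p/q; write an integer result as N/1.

5005/10201

l's match ⇒ only the (l;m) 3-j factors differ between A and B.
A: triangle coeff Δ(6,4,8) = 1/23279256; Σ_t [1,2]: t=1:−1/174182400 t=2:+1/87091200 = 1/174182400; (3j)²=55/7752 [(6 4 8; -5 -1 6)], sign=+1
B: triangle coeff Δ(6,4,8) = 1/23279256; Σ_t [0,2]: t=0:+1/870912000 t=1:−1/17418240 t=2:+1/5806080 = 101/870912000; (3j)²=10201/705432 [(6 4 8; -4 1 3)], sign=-1
I_A²/I_B² = (55/7752)/(10201/705432) = 5005/10201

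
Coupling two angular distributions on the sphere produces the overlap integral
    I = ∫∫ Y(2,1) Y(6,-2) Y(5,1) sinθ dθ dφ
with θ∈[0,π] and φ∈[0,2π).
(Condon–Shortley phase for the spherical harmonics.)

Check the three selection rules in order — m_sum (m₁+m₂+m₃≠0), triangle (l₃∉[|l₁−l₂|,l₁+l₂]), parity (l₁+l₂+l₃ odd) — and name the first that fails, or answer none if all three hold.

m₁+m₂+m₃ = 1 − 2 + 1 = 0  ✓
triangle: |2−6|=4 ≤ l₃=5 ≤ 2+6=8  ✓
parity: l₁+l₂+l₃ = 13 is odd  ✗

parity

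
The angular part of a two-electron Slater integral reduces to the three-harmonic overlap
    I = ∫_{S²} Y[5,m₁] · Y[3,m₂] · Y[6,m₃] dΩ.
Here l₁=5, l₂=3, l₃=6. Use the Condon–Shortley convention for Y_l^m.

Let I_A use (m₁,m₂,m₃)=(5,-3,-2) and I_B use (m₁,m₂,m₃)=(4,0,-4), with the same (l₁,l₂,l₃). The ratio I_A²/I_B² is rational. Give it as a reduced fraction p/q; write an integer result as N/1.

1/15

Same 5,3,6: normalisation and zero-m 3j drop out of the ratio.
A: Δ: 2! 8! 4! / 15! → 1/675675; sum: t=0:+1/1935360 = 1/1935360; 3j²(5 3 6; 5 -3 -2) = Δ·Π!·Σ² = 1/1001  (sign +1)
B: Δ: 2! 8! 4! / 15! → 1/675675; sum: t=0:+1/60480 t=1:−1/161280 = 1/96768; 3j²(5 3 6; 4 0 -4) = Δ·Π!·Σ² = 15/1001  (sign +1)
I_A²/I_B² = (1/1001)/(15/1001) = 1/15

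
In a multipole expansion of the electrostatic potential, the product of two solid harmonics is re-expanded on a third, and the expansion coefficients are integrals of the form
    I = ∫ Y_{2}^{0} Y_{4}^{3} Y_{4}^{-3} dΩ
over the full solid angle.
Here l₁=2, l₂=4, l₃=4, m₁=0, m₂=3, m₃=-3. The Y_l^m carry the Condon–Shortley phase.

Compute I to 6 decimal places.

Checks pass: Σm=0; 10 even; l₃=4∈[2,6].
(2·2+1)(2·4+1)(2·4+1) = 405
Δ: 2! 2! 6! / 11! → 1/13860
sum: t=0:+1/192 t=1:−1/36 t=2:+1/192 = -5/288
3j²(2 4 4; 0 0 0) = Δ·Π!·Σ² = 20/693  (sign -1)
sum: t=1:−1/720 t=2:+1/480 = 1/1440
3j²(2 4 4; 0 3 -3) = Δ·Π!·Σ² = 7/1980  (sign -1)
combine: 4πI² = 405·20/693·7/1980 = 5/121
take √, sign +1: I = 0.05734392

0.057344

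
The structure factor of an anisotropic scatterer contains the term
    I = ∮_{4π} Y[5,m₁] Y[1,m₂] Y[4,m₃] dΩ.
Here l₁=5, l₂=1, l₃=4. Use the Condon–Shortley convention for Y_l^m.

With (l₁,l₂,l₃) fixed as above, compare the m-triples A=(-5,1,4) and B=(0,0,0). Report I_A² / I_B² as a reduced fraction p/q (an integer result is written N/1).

9/5

Shared (l₁,l₂,l₃)=(5,1,4): N and (l;000)² cancel in I_A²/I_B².
A: Δ = 2!·8!·0!/11! = 1/495; Racah Σ t=2..2: t=2:+1/80640 = 1/80640; ⇒ 3j(5 1 4; -5 1 4)² = 1/11, sgn +1
B: Δ = 2!·8!·0!/11! = 1/495; Racah Σ t=1..1: t=1:−1/576 = -1/576; ⇒ 3j(5 1 4; 0 0 0)² = 5/99, sgn -1
I_A²/I_B² = (1/11)/(5/99) = 9/5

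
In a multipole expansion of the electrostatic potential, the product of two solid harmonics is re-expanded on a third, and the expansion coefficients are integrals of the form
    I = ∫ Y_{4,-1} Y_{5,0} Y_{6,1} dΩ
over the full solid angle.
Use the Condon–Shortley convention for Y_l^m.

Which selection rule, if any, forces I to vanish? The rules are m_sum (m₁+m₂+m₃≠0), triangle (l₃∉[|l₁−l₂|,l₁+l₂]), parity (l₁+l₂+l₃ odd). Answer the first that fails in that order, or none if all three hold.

parity

azimuthal sum: -1 + 0 + 1 = 0  ✓
1 ≤ 6 ≤ 9 (triangle on l)  ✓
L = 4 + 5 + 6 = 15 (odd)  ✗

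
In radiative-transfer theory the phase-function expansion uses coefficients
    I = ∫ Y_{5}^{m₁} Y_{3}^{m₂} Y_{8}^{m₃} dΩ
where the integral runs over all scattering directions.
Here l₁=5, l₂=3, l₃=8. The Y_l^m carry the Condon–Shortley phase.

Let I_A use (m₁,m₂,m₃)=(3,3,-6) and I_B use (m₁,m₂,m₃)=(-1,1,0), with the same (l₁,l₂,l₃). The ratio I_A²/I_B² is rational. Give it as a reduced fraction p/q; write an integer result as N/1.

429/280

l's match ⇒ only the (l;m) 3-j factors differ between A and B.
A: triangle coeff Δ(5,3,8) = 1/136136; Σ_t [0,0]: t=0:+1/58060800 = 1/58060800; (3j)²=3/136 [(5 3 8; 3 3 -6)], sign=+1
B: triangle coeff Δ(5,3,8) = 1/136136; Σ_t [0,0]: t=0:+1/829440 = 1/829440; (3j)²=35/2431 [(5 3 8; -1 1 0)], sign=+1
I_A²/I_B² = (3/136)/(35/2431) = 429/280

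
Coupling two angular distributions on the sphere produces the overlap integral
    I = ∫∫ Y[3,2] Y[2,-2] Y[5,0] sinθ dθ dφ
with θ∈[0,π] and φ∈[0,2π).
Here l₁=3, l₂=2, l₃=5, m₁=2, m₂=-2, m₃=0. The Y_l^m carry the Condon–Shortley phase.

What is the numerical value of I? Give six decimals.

0.053579

Checks pass: Σm=0; 10 even; l₃=5∈[1,5].
(2·3+1)(2·2+1)(2·5+1) = 385
Δ: 0! 6! 4! / 11! → 1/2310
sum: t=0:+1/144 = 1/144
3j²(3 2 5; 0 0 0) = Δ·Π!·Σ² = 10/231  (sign -1)
sum: t=0:+1/2880 = 1/2880
3j²(3 2 5; 2 -2 0) = Δ·Π!·Σ² = 1/462  (sign -1)
combine: 4πI² = 385·10/231·1/462 = 25/693
take √, sign +1: I = 0.05357948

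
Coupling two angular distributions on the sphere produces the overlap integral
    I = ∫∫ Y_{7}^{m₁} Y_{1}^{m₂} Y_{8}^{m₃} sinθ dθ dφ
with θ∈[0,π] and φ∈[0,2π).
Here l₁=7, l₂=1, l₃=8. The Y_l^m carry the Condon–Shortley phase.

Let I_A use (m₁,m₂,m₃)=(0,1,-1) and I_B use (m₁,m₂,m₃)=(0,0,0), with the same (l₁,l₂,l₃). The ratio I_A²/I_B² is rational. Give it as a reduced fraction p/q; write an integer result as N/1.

9/16

Shared (l₁,l₂,l₃)=(7,1,8): N and (l;000)² cancel in I_A²/I_B².
A: Δ = 0!·14!·2!/17! = 1/2040; Racah Σ t=0..0: t=0:+1/50803200 = 1/50803200; ⇒ 3j(7 1 8; 0 1 -1)² = 3/170, sgn -1
B: Δ = 0!·14!·2!/17! = 1/2040; Racah Σ t=0..0: t=0:+1/25401600 = 1/25401600; ⇒ 3j(7 1 8; 0 0 0)² = 8/255, sgn +1
I_A²/I_B² = (3/170)/(8/255) = 9/16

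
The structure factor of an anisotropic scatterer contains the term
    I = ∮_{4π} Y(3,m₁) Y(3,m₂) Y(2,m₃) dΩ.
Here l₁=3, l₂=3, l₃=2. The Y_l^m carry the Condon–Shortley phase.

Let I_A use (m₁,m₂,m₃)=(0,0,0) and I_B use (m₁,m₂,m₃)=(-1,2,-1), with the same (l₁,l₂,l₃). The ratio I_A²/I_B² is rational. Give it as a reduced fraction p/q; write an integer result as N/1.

16/15

Shared (l₁,l₂,l₃)=(3,3,2): N and (l;000)² cancel in I_A²/I_B².
A: Δ = 4!·2!·2!/9! = 1/3780; Racah Σ t=1..3: t=1:−1/24 t=2:+1/4 t=3:−1/24 = 1/6; ⇒ 3j(3 3 2; 0 0 0)² = 4/105, sgn +1
B: Δ = 4!·2!·2!/9! = 1/3780; Racah Σ t=3..4: t=3:−1/12 t=4:+1/48 = -1/16; ⇒ 3j(3 3 2; -1 2 -1)² = 1/28, sgn +1
I_A²/I_B² = (4/105)/(1/28) = 16/15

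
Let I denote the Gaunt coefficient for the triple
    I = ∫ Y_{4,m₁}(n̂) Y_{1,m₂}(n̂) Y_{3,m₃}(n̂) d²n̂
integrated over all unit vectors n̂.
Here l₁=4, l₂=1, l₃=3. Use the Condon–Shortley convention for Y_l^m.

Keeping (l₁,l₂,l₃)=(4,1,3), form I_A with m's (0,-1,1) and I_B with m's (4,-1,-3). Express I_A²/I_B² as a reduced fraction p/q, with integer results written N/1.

3/14

l's match ⇒ only the (l;m) 3-j factors differ between A and B.
A: triangle coeff Δ(4,1,3) = 1/252; Σ_t [0,0]: t=0:+1/96 = 1/96; (3j)²=1/42 [(4 1 3; 0 -1 1)], sign=+1
B: triangle coeff Δ(4,1,3) = 1/252; Σ_t [0,0]: t=0:+1/1440 = 1/1440; (3j)²=1/9 [(4 1 3; 4 -1 -3)], sign=+1
I_A²/I_B² = (1/42)/(1/9) = 3/14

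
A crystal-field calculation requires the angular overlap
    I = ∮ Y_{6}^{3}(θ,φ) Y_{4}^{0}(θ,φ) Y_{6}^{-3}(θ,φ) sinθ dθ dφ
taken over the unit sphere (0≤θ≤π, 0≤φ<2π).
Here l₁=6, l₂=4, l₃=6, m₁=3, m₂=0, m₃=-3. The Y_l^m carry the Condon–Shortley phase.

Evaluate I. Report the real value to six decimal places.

Rules hold: Σm=0, L=16 even, 2≤6≤10.
N = 13·9·13 = 1521
Δ = 4!·8!·4!/17! = 1/15315300
Racah Σ t=0..4: t=0:+1/829440 t=1:−1/25920 t=2:+1/9216 t=3:−1/25920 t=4:+1/829440 = 7/207360
⇒ 3j(6 4 6; 0 0 0)² = 28/2431, sgn +1
Racah Σ t=0..3: t=0:+1/414720 t=1:−1/51840 t=2:+1/80640 t=3:−1/1451520 = -1/193536
⇒ 3j(6 4 6; 3 0 -3)² = 81/17017, sgn +1
4πI² = N·(3j₀)²·(3jₘ)² = 2916/34969
I = +1·√(0.0833881/4π) = 0.08146053

0.081461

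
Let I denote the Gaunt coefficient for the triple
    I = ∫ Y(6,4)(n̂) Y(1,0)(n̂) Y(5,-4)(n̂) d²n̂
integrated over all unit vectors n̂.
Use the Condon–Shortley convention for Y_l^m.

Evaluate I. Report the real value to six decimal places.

0.182727

Checks pass: Σm=0; 12 even; l₃=5∈[5,7].
(2·6+1)(2·1+1)(2·5+1) = 429
Δ: 2! 10! 0! / 13! → 1/858
sum: t=1:−1/14400 = -1/14400
3j²(6 1 5; 0 0 0) = Δ·Π!·Σ² = 6/143  (sign +1)
sum: t=1:−1/362880 = -1/362880
3j²(6 1 5; 4 0 -4) = Δ·Π!·Σ² = 10/429  (sign +1)
combine: 4πI² = 429·6/143·10/429 = 60/143
take √, sign +1: I = 0.18272698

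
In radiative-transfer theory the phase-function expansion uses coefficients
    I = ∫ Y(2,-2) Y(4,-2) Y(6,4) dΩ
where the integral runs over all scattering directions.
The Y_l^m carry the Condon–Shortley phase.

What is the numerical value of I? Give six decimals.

Checks pass: Σm=0; 12 even; l₃=6∈[2,6].
(2·2+1)(2·4+1)(2·6+1) = 585
Δ: 0! 4! 8! / 13! → 1/6435
sum: t=0:+1/2304 = 1/2304
3j²(2 4 6; 0 0 0) = Δ·Π!·Σ² = 5/143  (sign +1)
sum: t=0:+1/34560 = 1/34560
3j²(2 4 6; -2 -2 4) = Δ·Π!·Σ² = 14/429  (sign +1)
combine: 4πI² = 585·5/143·14/429 = 1050/1573
take √, sign +1: I = 0.23047581

0.230476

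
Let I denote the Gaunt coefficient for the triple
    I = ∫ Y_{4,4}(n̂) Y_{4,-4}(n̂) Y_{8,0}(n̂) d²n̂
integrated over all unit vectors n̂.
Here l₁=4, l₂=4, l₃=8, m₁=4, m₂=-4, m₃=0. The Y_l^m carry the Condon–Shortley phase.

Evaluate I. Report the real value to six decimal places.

0.003349

m-sum 0 ✓  L=16 even ✓  0≤8≤8 ✓
Π(2lᵢ+1) = 9×9×17 = 1377
triangle coeff Δ(4,4,8) = 1/218790
Σ_t [0,0]: t=0:+1/331776 = 1/331776
(3j)²=490/21879 [(4 4 8; 0 0 0)], sign=+1
Σ_t [0,0]: t=0:+1/1625702400 = 1/1625702400
(3j)²=1/218790 [(4 4 8; 4 -4 0)], sign=+1
⇒ 4πI² = 49/347633
I = (+1)√(49/347633/(4π)) = 0.00334913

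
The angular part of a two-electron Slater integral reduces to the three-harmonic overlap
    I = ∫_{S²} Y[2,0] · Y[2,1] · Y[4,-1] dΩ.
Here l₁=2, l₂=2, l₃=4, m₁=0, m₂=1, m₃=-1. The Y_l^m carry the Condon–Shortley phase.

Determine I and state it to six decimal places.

-0.220728

Checks pass: Σm=0; 8 even; l₃=4∈[0,4].
(2·2+1)(2·2+1)(2·4+1) = 225
Δ: 0! 4! 4! / 9! → 1/630
sum: t=0:+1/16 = 1/16
3j²(2 2 4; 0 0 0) = Δ·Π!·Σ² = 2/35  (sign +1)
sum: t=0:+1/24 = 1/24
3j²(2 2 4; 0 1 -1) = Δ·Π!·Σ² = 1/21  (sign -1)
combine: 4πI² = 225·2/35·1/21 = 30/49
take √, sign -1: I = -0.22072812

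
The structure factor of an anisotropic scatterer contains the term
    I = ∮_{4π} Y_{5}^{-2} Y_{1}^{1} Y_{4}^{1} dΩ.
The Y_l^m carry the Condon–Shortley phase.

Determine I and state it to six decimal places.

0.225034

Rules hold: Σm=0, L=10 even, 4≤4≤6.
N = 11·3·9 = 297
Δ = 2!·8!·0!/11! = 1/495
Racah Σ t=1..1: t=1:−1/576 = -1/576
⇒ 3j(5 1 4; 0 0 0)² = 5/99, sgn -1
Racah Σ t=2..2: t=2:+1/1440 = 1/1440
⇒ 3j(5 1 4; -2 1 1)² = 7/165, sgn -1
4πI² = N·(3j₀)²·(3jₘ)² = 7/11
I = +1·√(0.636364/4π) = 0.22503380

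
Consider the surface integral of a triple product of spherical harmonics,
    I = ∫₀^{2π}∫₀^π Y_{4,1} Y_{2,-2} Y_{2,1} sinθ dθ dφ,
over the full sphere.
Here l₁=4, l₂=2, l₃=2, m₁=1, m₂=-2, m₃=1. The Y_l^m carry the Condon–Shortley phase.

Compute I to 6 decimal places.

-0.090112

Checks pass: Σm=0; 8 even; l₃=2∈[2,6].
(2·4+1)(2·2+1)(2·2+1) = 225
Δ: 4! 4! 0! / 9! → 1/630
sum: t=2:+1/16 = 1/16
3j²(4 2 2; 0 0 0) = Δ·Π!·Σ² = 2/35  (sign +1)
sum: t=0:+1/144 = 1/144
3j²(4 2 2; 1 -2 1) = Δ·Π!·Σ² = 1/126  (sign -1)
combine: 4πI² = 225·2/35·1/126 = 5/49
take √, sign -1: I = -0.09011188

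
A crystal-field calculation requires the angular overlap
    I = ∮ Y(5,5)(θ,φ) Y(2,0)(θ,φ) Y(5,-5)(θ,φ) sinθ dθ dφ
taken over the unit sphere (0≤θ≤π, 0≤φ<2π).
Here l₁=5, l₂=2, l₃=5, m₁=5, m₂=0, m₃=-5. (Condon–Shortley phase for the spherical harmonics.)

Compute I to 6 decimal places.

0.242609

Rules hold: Σm=0, L=12 even, 3≤5≤7.
N = 11·5·11 = 605
Δ = 2!·8!·2!/13! = 1/38610
Racah Σ t=0..2: t=0:+1/2880 t=1:−1/576 t=2:+1/2880 = -1/960
⇒ 3j(5 2 5; 0 0 0)² = 10/429, sgn +1
Racah Σ t=0..0: t=0:+1/161280 = 1/161280
⇒ 3j(5 2 5; 5 0 -5)² = 15/286, sgn +1
4πI² = N·(3j₀)²·(3jₘ)² = 125/169
I = +1·√(0.739645/4π) = 0.24260890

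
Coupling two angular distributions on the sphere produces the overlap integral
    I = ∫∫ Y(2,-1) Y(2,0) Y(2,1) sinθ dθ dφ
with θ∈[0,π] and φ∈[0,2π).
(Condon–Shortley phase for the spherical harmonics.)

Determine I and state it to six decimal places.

-0.090112

Rules hold: Σm=0, L=6 even, 0≤2≤4.
N = 5·5·5 = 125
Δ = 2!·2!·2!/7! = 1/630
Racah Σ t=0..2: t=0:+1/8 t=1:−1/1 t=2:+1/8 = -3/4
⇒ 3j(2 2 2; 0 0 0)² = 2/35, sgn -1
Racah Σ t=1..2: t=1:−1/2 t=2:+1/4 = -1/4
⇒ 3j(2 2 2; -1 0 1)² = 1/70, sgn +1
4πI² = N·(3j₀)²·(3jₘ)² = 5/49
I = -1·√(0.102041/4π) = -0.09011188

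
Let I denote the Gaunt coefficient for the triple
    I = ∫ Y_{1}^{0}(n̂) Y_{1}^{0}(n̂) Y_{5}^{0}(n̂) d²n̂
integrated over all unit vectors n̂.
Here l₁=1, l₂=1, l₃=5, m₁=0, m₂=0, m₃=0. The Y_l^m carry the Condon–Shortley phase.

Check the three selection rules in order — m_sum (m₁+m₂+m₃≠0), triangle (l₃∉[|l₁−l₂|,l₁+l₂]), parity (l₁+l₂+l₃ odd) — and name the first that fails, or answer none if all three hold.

m₁+m₂+m₃ = 0 + 0 + 0 = 0  ✓
triangle: |1−1|=0 ≤ l₃=5 ≤ 1+1=2  ✗
parity: l₁+l₂+l₃ = 7 is odd

triangle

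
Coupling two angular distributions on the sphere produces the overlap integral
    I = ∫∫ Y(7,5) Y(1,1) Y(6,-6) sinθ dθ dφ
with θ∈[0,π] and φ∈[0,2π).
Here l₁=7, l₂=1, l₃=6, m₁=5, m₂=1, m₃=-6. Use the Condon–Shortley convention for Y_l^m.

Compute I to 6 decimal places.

-0.034990

Checks pass: Σm=0; 14 even; l₃=6∈[6,8].
(2·7+1)(2·1+1)(2·6+1) = 585
Δ: 2! 12! 0! / 15! → 1/1365
sum: t=1:−1/518400 = -1/518400
3j²(7 1 6; 0 0 0) = Δ·Π!·Σ² = 7/195  (sign -1)
sum: t=2:+1/958003200 = 1/958003200
3j²(7 1 6; 5 1 -6) = Δ·Π!·Σ² = 1/1365  (sign +1)
combine: 4πI² = 585·7/195·1/1365 = 1/65
take √, sign -1: I = -0.03498955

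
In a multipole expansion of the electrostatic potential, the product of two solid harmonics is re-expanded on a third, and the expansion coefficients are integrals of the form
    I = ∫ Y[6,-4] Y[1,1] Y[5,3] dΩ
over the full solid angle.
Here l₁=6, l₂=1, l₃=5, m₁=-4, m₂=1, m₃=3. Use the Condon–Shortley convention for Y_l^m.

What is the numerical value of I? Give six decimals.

0.274090

m-sum 0 ✓  L=12 even ✓  5≤5≤7 ✓
Π(2lᵢ+1) = 13×3×11 = 429
triangle coeff Δ(6,1,5) = 1/858
Σ_t [1,1]: t=1:−1/14400 = -1/14400
(3j)²=6/143 [(6 1 5; 0 0 0)], sign=+1
Σ_t [2,2]: t=2:+1/161280 = 1/161280
(3j)²=15/286 [(6 1 5; -4 1 3)], sign=+1
⇒ 4πI² = 135/143
I = (+1)√(135/143/(4π)) = 0.27409047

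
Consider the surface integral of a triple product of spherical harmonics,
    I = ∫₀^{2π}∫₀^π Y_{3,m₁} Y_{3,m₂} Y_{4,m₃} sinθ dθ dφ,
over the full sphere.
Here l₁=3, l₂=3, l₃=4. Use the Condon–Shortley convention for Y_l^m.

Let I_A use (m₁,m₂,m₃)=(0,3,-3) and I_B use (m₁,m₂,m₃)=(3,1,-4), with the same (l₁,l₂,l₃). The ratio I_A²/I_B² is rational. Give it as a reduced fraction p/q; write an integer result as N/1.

3/2

Same 3,3,4: normalisation and zero-m 3j drop out of the ratio.
A: Δ: 2! 4! 4! / 11! → 1/34650; sum: t=2:+1/288 = 1/288; 3j²(3 3 4; 0 3 -3) = Δ·Π!·Σ² = 1/22  (sign -1)
B: Δ: 2! 4! 4! / 11! → 1/34650; sum: t=0:+1/1152 = 1/1152; 3j²(3 3 4; 3 1 -4) = Δ·Π!·Σ² = 1/33  (sign +1)
I_A²/I_B² = (1/22)/(1/33) = 3/2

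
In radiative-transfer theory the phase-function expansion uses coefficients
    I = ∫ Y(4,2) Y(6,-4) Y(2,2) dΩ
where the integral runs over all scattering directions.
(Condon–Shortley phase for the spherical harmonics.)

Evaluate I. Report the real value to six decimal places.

Rules hold: Σm=0, L=12 even, 2≤2≤10.
N = 9·13·5 = 585
Δ = 8!·0!·4!/13! = 1/6435
Racah Σ t=4..4: t=4:+1/2304 = 1/2304
⇒ 3j(4 6 2; 0 0 0)² = 5/143, sgn +1
Racah Σ t=2..2: t=2:+1/34560 = 1/34560
⇒ 3j(4 6 2; 2 -4 2)² = 14/429, sgn +1
4πI² = N·(3j₀)²·(3jₘ)² = 1050/1573
I = +1·√(0.667514/4π) = 0.23047581

0.230476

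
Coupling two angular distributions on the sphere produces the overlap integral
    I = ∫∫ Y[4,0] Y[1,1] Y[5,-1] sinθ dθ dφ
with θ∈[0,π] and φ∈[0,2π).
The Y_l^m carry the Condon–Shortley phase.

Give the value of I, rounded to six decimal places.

Rules hold: Σm=0, L=10 even, 3≤5≤5.
N = 9·3·11 = 297
Δ = 0!·8!·2!/11! = 1/495
Racah Σ t=0..0: t=0:+1/576 = 1/576
⇒ 3j(4 1 5; 0 0 0)² = 5/99, sgn -1
Racah Σ t=0..0: t=0:+1/1152 = 1/1152
⇒ 3j(4 1 5; 0 1 -1)² = 1/33, sgn +1
4πI² = N·(3j₀)²·(3jₘ)² = 5/11
I = -1·√(0.454545/4π) = -0.19018827

-0.190188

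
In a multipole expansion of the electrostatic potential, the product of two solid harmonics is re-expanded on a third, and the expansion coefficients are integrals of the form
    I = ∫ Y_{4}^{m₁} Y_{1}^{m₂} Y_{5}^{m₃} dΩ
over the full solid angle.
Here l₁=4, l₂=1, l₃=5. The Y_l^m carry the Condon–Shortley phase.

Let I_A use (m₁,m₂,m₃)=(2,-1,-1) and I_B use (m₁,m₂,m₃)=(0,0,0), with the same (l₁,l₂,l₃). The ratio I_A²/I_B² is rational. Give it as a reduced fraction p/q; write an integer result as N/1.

Shared (l₁,l₂,l₃)=(4,1,5): N and (l;000)² cancel in I_A²/I_B².
A: Δ = 0!·8!·2!/11! = 1/495; Racah Σ t=0..0: t=0:+1/2880 = 1/2880; ⇒ 3j(4 1 5; 2 -1 -1)² = 2/165, sgn +1
B: Δ = 0!·8!·2!/11! = 1/495; Racah Σ t=0..0: t=0:+1/576 = 1/576; ⇒ 3j(4 1 5; 0 0 0)² = 5/99, sgn -1
I_A²/I_B² = (2/165)/(5/99) = 6/25

6/25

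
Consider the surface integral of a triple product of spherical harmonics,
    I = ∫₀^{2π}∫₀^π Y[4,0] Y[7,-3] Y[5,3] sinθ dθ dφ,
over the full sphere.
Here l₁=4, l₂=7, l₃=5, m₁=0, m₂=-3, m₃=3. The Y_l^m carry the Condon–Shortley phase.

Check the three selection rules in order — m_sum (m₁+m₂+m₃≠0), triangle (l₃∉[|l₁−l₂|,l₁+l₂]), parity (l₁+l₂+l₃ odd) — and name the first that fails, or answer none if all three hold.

m₁+m₂+m₃ = 0 − 3 + 3 = 0  ✓
triangle: |4−7|=3 ≤ l₃=5 ≤ 4+7=11  ✓
parity: l₁+l₂+l₃ = 16 is even  ✓

none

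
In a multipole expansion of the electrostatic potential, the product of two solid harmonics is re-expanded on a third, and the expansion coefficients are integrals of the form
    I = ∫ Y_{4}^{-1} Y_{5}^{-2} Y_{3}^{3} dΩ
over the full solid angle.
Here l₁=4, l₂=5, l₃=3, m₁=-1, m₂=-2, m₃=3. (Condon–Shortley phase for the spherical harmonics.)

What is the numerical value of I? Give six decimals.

Checks pass: Σm=0; 12 even; l₃=3∈[1,9].
(2·4+1)(2·5+1)(2·3+1) = 693
Δ: 6! 2! 4! / 13! → 1/180180
sum: t=2:+1/576 t=3:−1/144 t=4:+1/576 = -1/288
3j²(4 5 3; 0 0 0) = Δ·Π!·Σ² = 20/1001  (sign +1)
sum: t=3:−1/1728 = -1/1728
3j²(4 5 3; -1 -2 3) = Δ·Π!·Σ² = 25/858  (sign -1)
combine: 4πI² = 693·20/1001·25/858 = 750/1859
take √, sign -1: I = -0.17917854

-0.179179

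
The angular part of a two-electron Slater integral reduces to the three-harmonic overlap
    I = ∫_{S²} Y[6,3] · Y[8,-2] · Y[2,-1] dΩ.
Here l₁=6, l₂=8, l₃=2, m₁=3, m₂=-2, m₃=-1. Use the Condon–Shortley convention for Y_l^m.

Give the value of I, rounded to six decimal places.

Checks pass: Σm=0; 16 even; l₃=2∈[2,14].
(2·6+1)(2·8+1)(2·2+1) = 1105
Δ: 12! 0! 4! / 17! → 1/30940
sum: t=6:+1/2073600 = 1/2073600
3j²(6 8 2; 0 0 0) = Δ·Π!·Σ² = 28/1105  (sign +1)
sum: t=3:−1/13063680 = -1/13063680
3j²(6 8 2; 3 -2 -1) = Δ·Π!·Σ² = 10/1547  (sign +1)
combine: 4πI² = 1105·28/1105·10/1547 = 40/221
take √, sign +1: I = 0.12001318

0.120013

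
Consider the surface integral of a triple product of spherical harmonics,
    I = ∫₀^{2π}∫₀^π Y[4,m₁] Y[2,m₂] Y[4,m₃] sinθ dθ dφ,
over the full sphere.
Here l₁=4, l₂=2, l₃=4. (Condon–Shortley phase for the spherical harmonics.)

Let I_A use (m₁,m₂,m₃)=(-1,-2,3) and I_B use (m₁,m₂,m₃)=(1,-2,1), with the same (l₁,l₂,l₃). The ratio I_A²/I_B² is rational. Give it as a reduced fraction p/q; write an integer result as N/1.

Same 4,2,4: normalisation and zero-m 3j drop out of the ratio.
A: Δ: 2! 6! 2! / 11! → 1/13860; sum: t=0:+1/480 = 1/480; 3j²(4 2 4; -1 -2 3) = Δ·Π!·Σ² = 3/110  (sign -1)
B: Δ: 2! 6! 2! / 11! → 1/13860; sum: t=0:+1/144 = 1/144; 3j²(4 2 4; 1 -2 1) = Δ·Π!·Σ² = 10/231  (sign -1)
I_A²/I_B² = (3/110)/(10/231) = 63/100

63/100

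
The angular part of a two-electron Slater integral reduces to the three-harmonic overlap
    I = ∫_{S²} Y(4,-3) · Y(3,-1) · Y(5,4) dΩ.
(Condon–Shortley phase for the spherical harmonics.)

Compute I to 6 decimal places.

m-sum 0 ✓  L=12 even ✓  1≤5≤7 ✓
Π(2lᵢ+1) = 9×7×11 = 693
triangle coeff Δ(4,3,5) = 1/180180
Σ_t [0,2]: t=0:+1/576 t=1:−1/144 t=2:+1/576 = -1/288
(3j)²=20/1001 [(4 3 5; 0 0 0)], sign=+1
Σ_t [1,2]: t=1:−1/4320 t=2:+1/5760 = -1/17280
(3j)²=7/4290 [(4 3 5; -3 -1 4)], sign=+1
⇒ 4πI² = 42/1859
I = (+1)√(42/1859/(4π)) = 0.04240138

0.042401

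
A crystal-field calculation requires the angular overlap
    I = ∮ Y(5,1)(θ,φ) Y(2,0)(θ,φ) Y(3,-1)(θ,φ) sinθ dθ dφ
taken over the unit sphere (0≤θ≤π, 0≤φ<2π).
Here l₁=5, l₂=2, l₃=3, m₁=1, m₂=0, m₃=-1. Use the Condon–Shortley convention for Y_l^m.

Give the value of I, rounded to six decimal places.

m-sum 0 ✓  L=10 even ✓  3≤3≤7 ✓
Π(2lᵢ+1) = 11×5×7 = 385
triangle coeff Δ(5,2,3) = 1/2310
Σ_t [2,2]: t=2:+1/144 = 1/144
(3j)²=10/231 [(5 2 3; 0 0 0)], sign=-1
Σ_t [2,2]: t=2:+1/192 = 1/192
(3j)²=3/77 [(5 2 3; 1 0 -1)], sign=+1
⇒ 4πI² = 50/77
I = (-1)√(50/77/(4π)) = -0.22731846

-0.227318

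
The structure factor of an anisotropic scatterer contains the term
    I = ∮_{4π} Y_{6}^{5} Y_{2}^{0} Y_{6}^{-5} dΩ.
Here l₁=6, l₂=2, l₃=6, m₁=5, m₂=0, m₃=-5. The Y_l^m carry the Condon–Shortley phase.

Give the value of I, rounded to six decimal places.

Rules hold: Σm=0, L=14 even, 4≤6≤8.
N = 13·5·13 = 845
Δ = 2!·10!·2!/15! = 1/90090
Racah Σ t=0..2: t=0:+1/69120 t=1:−1/14400 t=2:+1/69120 = -7/172800
⇒ 3j(6 2 6; 0 0 0)² = 14/715, sgn -1
Racah Σ t=0..1: t=0:+1/1451520 t=1:−1/3628800 = 1/2419200
⇒ 3j(6 2 6; 5 0 -5)² = 11/910, sgn -1
4πI² = N·(3j₀)²·(3jₘ)² = 1/5
I = +1·√(0.2/4π) = 0.12615663

0.126157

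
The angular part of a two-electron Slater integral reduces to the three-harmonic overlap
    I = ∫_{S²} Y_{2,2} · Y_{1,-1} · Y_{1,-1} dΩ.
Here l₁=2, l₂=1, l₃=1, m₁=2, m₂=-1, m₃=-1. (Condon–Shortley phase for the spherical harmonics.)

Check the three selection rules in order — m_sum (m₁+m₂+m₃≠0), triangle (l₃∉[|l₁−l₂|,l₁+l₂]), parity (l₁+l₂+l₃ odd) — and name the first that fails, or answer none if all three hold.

Σmᵢ = 0  ✓
l₃∈[|l₁−l₂|,l₁+l₂]=[1,3], have l₃=1  ✓
Σlᵢ = 4 ⇒ even  ✓

none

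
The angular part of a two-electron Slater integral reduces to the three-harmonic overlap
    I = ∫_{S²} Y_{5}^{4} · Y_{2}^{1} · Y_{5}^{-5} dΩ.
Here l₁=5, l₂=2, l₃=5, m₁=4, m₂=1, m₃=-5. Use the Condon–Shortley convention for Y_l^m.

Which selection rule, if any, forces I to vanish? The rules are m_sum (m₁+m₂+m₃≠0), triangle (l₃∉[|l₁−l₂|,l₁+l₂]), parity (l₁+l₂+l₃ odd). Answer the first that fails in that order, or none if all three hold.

Σmᵢ = 0  ✓
l₃∈[|l₁−l₂|,l₁+l₂]=[3,7], have l₃=5  ✓
Σlᵢ = 12 ⇒ even  ✓

none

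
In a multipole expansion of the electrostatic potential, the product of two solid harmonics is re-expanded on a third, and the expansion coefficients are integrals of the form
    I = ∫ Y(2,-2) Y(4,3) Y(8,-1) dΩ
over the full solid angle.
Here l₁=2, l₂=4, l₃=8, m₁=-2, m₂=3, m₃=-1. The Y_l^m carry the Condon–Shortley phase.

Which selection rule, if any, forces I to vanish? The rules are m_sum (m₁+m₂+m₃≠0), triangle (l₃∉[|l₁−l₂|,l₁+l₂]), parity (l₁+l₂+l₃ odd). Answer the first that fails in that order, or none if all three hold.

triangle

m₁+m₂+m₃ = -2 + 3 − 1 = 0  ✓
triangle: |2−4|=2 ≤ l₃=8 ≤ 2+4=6  ✗
parity: l₁+l₂+l₃ = 14 is even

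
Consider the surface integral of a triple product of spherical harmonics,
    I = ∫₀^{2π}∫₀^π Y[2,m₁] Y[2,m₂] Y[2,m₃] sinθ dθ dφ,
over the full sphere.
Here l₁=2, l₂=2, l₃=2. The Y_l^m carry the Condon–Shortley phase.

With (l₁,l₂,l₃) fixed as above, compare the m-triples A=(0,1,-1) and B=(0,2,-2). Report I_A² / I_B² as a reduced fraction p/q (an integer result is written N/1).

Same 2,2,2: normalisation and zero-m 3j drop out of the ratio.
A: Δ: 2! 2! 2! / 7! → 1/630; sum: t=1:−1/2 t=2:+1/4 = -1/4; 3j²(2 2 2; 0 1 -1) = Δ·Π!·Σ² = 1/70  (sign +1)
B: Δ: 2! 2! 2! / 7! → 1/630; sum: t=2:+1/8 = 1/8; 3j²(2 2 2; 0 2 -2) = Δ·Π!·Σ² = 2/35  (sign +1)
I_A²/I_B² = (1/70)/(2/35) = 1/4

1/4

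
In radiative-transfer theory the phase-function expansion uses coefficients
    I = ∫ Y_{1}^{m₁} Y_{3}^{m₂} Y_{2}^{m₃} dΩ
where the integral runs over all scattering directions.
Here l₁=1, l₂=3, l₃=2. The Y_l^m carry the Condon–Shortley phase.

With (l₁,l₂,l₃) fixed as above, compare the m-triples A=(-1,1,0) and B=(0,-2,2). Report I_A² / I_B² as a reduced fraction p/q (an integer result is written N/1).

6/5

Same 1,3,2: normalisation and zero-m 3j drop out of the ratio.
A: Δ: 2! 0! 4! / 7! → 1/105; sum: t=2:+1/8 = 1/8; 3j²(1 3 2; -1 1 0) = Δ·Π!·Σ² = 2/35  (sign +1)
B: Δ: 2! 0! 4! / 7! → 1/105; sum: t=1:−1/24 = -1/24; 3j²(1 3 2; 0 -2 2) = Δ·Π!·Σ² = 1/21  (sign -1)
I_A²/I_B² = (2/35)/(1/21) = 6/5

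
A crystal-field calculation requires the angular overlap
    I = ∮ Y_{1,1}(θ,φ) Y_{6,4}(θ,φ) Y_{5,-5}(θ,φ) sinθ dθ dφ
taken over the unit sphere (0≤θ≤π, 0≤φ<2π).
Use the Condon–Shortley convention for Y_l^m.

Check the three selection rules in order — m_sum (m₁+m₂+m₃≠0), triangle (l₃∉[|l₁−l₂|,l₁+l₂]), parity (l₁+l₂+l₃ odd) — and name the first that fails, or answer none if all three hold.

azimuthal sum: 1 + 4 − 5 = 0  ✓
5 ≤ 5 ≤ 7 (triangle on l)  ✓
L = 1 + 6 + 5 = 12 (even)  ✓

none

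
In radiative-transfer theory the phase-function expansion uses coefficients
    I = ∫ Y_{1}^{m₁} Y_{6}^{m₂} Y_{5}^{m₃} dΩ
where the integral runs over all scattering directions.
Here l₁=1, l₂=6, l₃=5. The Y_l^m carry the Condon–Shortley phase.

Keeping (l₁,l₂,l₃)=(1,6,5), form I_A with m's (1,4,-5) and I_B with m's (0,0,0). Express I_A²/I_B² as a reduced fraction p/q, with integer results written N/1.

Shared (l₁,l₂,l₃)=(1,6,5): N and (l;000)² cancel in I_A²/I_B².
A: Δ = 2!·0!·10!/13! = 1/858; Racah Σ t=0..0: t=0:+1/7257600 = 1/7257600; ⇒ 3j(1 6 5; 1 4 -5)² = 1/858, sgn +1
B: Δ = 2!·0!·10!/13! = 1/858; Racah Σ t=1..1: t=1:−1/14400 = -1/14400; ⇒ 3j(1 6 5; 0 0 0)² = 6/143, sgn +1
I_A²/I_B² = (1/858)/(6/143) = 1/36

1/36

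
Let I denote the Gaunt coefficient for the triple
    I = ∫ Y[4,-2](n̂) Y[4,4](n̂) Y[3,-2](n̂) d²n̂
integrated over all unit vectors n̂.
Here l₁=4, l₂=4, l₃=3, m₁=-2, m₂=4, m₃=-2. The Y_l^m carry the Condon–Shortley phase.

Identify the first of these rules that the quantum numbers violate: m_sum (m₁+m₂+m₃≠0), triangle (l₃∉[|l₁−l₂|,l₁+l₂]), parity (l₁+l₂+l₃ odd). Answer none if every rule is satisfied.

m₁+m₂+m₃ = -2 + 4 − 2 = 0  ✓
triangle: |4−4|=0 ≤ l₃=3 ≤ 4+4=8  ✓
parity: l₁+l₂+l₃ = 11 is odd  ✗

parity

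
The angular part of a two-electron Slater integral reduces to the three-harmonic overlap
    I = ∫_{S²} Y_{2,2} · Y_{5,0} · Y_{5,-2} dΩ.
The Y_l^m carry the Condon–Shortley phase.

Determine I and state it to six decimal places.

-0.191372

Checks pass: Σm=0; 12 even; l₃=5∈[3,7].
(2·2+1)(2·5+1)(2·5+1) = 605
Δ: 2! 2! 8! / 13! → 1/38610
sum: t=0:+1/2880 t=1:−1/576 t=2:+1/2880 = -1/960
3j²(2 5 5; 0 0 0) = Δ·Π!·Σ² = 10/429  (sign +1)
sum: t=0:+1/2880 = 1/2880
3j²(2 5 5; 2 0 -2) = Δ·Π!·Σ² = 14/429  (sign -1)
combine: 4πI² = 605·10/429·14/429 = 700/1521
take √, sign -1: I = -0.19137248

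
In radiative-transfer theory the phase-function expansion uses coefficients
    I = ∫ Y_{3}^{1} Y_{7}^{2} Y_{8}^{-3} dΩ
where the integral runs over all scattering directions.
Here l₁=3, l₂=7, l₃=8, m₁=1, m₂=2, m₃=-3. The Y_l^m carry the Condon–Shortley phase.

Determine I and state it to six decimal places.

Checks pass: Σm=0; 18 even; l₃=8∈[4,10].
(2·3+1)(2·7+1)(2·8+1) = 1785
Δ: 2! 4! 12! / 19! → 1/5290740
sum: t=0:+1/7257600 t=1:−1/2073600 t=2:+1/7257600 = -1/4838400
3j²(3 7 8; 0 0 0) = Δ·Π!·Σ² = 252/20995  (sign -1)
sum: t=0:+1/17418240 t=1:−1/5806080 t=2:+1/29030400 = -1/12441600
3j²(3 7 8; 1 2 -3) = Δ·Π!·Σ² = 154/12597  (sign +1)
combine: 4πI² = 1785·252/20995·154/12597 = 271656/1037153
take √, sign -1: I = -0.14437211

-0.144372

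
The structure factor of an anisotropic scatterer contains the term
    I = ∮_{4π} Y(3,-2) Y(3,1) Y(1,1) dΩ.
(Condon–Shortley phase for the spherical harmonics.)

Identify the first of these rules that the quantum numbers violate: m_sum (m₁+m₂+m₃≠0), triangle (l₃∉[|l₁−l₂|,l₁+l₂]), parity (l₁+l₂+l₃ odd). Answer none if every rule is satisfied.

m₁+m₂+m₃ = -2 + 1 + 1 = 0  ✓
triangle: |3−3|=0 ≤ l₃=1 ≤ 3+3=6  ✓
parity: l₁+l₂+l₃ = 7 is odd  ✗

parity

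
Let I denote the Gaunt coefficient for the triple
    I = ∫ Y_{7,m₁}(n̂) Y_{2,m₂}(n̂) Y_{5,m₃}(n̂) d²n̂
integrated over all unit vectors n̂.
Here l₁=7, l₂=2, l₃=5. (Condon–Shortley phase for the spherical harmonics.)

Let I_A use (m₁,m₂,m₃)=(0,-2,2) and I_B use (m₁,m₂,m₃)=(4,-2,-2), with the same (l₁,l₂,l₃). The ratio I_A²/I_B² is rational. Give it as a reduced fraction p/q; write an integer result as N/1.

Shared (l₁,l₂,l₃)=(7,2,5): N and (l;000)² cancel in I_A²/I_B².
A: Δ = 4!·10!·0!/15! = 1/15015; Racah Σ t=0..0: t=0:+1/725760 = 1/725760; ⇒ 3j(7 2 5; 0 -2 2)² = 1/429, sgn -1
B: Δ = 4!·10!·0!/15! = 1/15015; Racah Σ t=0..0: t=0:+1/725760 = 1/725760; ⇒ 3j(7 2 5; 4 -2 -2)² = 2/91, sgn -1
I_A²/I_B² = (1/429)/(2/91) = 7/66

7/66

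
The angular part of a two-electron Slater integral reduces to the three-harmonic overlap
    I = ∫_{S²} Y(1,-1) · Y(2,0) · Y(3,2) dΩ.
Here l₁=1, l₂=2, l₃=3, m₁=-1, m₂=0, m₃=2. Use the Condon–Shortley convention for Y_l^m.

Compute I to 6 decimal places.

Σmᵢ = 1 ≠ 0, so the φ-integral vanishes; I = 0

0.000000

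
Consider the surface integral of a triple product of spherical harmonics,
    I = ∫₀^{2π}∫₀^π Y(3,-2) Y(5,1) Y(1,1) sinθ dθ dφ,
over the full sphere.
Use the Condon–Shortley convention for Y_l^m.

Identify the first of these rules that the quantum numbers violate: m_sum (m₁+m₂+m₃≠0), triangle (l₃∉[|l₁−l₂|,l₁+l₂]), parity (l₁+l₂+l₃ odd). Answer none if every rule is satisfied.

m₁+m₂+m₃ = -2 + 1 + 1 = 0  ✓
triangle: |3−5|=2 ≤ l₃=1 ≤ 3+5=8  ✗
parity: l₁+l₂+l₃ = 9 is odd

triangle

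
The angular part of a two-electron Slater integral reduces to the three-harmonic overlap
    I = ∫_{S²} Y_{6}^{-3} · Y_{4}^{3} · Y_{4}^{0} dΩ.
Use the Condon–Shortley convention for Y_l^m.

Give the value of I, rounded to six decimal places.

0.123195

Rules hold: Σm=0, L=14 even, 2≤4≤10.
N = 13·9·9 = 1053
Δ = 6!·6!·2!/15! = 1/1261260
Racah Σ t=2..4: t=2:+1/4608 t=3:−1/1296 t=4:+1/4608 = -7/20736
⇒ 3j(6 4 4; 0 0 0)² = 20/1287, sgn -1
Racah Σ t=5..6: t=5:−1/11520 t=6:+1/25920 = -1/20736
⇒ 3j(6 4 4; -3 3 0)² = 5/429, sgn -1
4πI² = N·(3j₀)²·(3jₘ)² = 300/1573
I = +1·√(0.190718/4π) = 0.12319450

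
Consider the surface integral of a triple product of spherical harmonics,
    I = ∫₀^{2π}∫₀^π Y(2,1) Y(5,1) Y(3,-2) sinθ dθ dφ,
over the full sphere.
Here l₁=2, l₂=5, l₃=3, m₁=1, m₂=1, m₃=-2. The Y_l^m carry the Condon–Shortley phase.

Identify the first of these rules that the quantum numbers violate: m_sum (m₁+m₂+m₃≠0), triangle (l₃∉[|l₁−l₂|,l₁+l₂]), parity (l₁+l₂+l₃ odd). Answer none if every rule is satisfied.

none

m₁+m₂+m₃ = 1 + 1 − 2 = 0  ✓
triangle: |2−5|=3 ≤ l₃=3 ≤ 2+5=7  ✓
parity: l₁+l₂+l₃ = 10 is even  ✓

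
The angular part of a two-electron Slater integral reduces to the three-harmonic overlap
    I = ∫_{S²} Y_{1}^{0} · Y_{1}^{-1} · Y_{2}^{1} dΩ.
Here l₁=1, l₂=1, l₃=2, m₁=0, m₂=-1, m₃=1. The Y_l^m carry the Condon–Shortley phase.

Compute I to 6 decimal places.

Rules hold: Σm=0, L=4 even, 0≤2≤2.
N = 3·3·5 = 45
Δ = 0!·2!·2!/5! = 1/30
Racah Σ t=0..0: t=0:+1/1 = 1/1
⇒ 3j(1 1 2; 0 0 0)² = 2/15, sgn +1
Racah Σ t=0..0: t=0:+1/2 = 1/2
⇒ 3j(1 1 2; 0 -1 1)² = 1/10, sgn -1
4πI² = N·(3j₀)²·(3jₘ)² = 3/5
I = -1·√(0.6/4π) = -0.21850969

-0.218510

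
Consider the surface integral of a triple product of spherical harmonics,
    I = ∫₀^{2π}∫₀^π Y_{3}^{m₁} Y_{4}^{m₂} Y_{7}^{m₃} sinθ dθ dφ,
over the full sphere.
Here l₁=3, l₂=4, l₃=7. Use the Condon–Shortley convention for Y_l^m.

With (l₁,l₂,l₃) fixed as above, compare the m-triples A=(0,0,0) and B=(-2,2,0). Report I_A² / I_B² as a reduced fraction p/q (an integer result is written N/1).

Shared (l₁,l₂,l₃)=(3,4,7): N and (l;000)² cancel in I_A²/I_B².
A: Δ = 0!·6!·8!/15! = 1/45045; Racah Σ t=0..0: t=0:+1/20736 = 1/20736; ⇒ 3j(3 4 7; 0 0 0)² = 35/1287, sgn -1
B: Δ = 0!·6!·8!/15! = 1/45045; Racah Σ t=0..0: t=0:+1/172800 = 1/172800; ⇒ 3j(3 4 7; -2 2 0)² = 7/2145, sgn -1
I_A²/I_B² = (35/1287)/(7/2145) = 25/3

25/3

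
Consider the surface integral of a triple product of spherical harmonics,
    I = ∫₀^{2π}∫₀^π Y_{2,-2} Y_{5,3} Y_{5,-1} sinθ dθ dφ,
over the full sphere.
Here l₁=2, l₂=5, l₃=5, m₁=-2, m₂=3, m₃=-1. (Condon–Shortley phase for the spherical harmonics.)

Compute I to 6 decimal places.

Rules hold: Σm=0, L=12 even, 3≤5≤7.
N = 5·11·11 = 605
Δ = 2!·2!·8!/13! = 1/38610
Racah Σ t=0..2: t=0:+1/2880 t=1:−1/576 t=2:+1/2880 = -1/960
⇒ 3j(2 5 5; 0 0 0)² = 10/429, sgn +1
Racah Σ t=2..2: t=2:+1/5760 = 1/5760
⇒ 3j(2 5 5; -2 3 -1)² = 56/2145, sgn +1
4πI² = N·(3j₀)²·(3jₘ)² = 560/1521
I = +1·√(0.368179/4π) = 0.17116875

0.171169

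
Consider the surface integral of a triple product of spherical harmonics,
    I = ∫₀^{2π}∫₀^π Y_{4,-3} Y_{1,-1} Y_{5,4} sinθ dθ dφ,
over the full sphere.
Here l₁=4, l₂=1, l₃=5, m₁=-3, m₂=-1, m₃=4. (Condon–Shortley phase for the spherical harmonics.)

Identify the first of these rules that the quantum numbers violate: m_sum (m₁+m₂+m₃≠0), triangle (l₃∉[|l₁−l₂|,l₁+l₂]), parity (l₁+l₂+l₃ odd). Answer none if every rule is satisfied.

none

azimuthal sum: -3 − 1 + 4 = 0  ✓
3 ≤ 5 ≤ 5 (triangle on l)  ✓
L = 4 + 1 + 5 = 10 (even)  ✓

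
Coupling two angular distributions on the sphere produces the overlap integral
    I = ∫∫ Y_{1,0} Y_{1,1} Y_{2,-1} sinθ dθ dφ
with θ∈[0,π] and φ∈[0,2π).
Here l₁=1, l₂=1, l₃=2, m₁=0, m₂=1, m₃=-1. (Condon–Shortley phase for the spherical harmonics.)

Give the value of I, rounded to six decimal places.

Checks pass: Σm=0; 4 even; l₃=2∈[0,2].
(2·1+1)(2·1+1)(2·2+1) = 45
Δ: 0! 2! 2! / 5! → 1/30
sum: t=0:+1/1 = 1/1
3j²(1 1 2; 0 0 0) = Δ·Π!·Σ² = 2/15  (sign +1)
sum: t=0:+1/2 = 1/2
3j²(1 1 2; 0 1 -1) = Δ·Π!·Σ² = 1/10  (sign -1)
combine: 4πI² = 45·2/15·1/10 = 3/5
take √, sign -1: I = -0.21850969

-0.218510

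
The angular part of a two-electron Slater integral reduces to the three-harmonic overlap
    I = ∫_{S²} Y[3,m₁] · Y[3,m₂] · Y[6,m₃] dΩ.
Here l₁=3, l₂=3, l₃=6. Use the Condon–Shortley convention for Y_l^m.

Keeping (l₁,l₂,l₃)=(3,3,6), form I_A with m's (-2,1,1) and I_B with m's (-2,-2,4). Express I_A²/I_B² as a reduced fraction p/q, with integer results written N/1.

l's match ⇒ only the (l;m) 3-j factors differ between A and B.
A: triangle coeff Δ(3,3,6) = 1/12012; Σ_t [0,0]: t=0:+1/5760 = 1/5760; (3j)²=5/572 [(3 3 6; -2 1 1)], sign=-1
B: triangle coeff Δ(3,3,6) = 1/12012; Σ_t [0,0]: t=0:+1/14400 = 1/14400; (3j)²=6/143 [(3 3 6; -2 -2 4)], sign=+1
I_A²/I_B² = (5/572)/(6/143) = 5/24

5/24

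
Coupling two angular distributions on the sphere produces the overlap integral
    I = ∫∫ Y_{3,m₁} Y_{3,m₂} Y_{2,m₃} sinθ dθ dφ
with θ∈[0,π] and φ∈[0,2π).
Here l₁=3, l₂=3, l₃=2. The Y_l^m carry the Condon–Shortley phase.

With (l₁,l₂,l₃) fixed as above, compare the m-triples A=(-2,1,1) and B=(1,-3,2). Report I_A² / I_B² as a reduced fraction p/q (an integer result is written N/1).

Shared (l₁,l₂,l₃)=(3,3,2): N and (l;000)² cancel in I_A²/I_B².
A: Δ = 4!·2!·2!/9! = 1/3780; Racah Σ t=3..4: t=3:−1/12 t=4:+1/48 = -1/16; ⇒ 3j(3 3 2; -2 1 1)² = 1/28, sgn +1
B: Δ = 4!·2!·2!/9! = 1/3780; Racah Σ t=0..0: t=0:+1/96 = 1/96; ⇒ 3j(3 3 2; 1 -3 2)² = 1/42, sgn +1
I_A²/I_B² = (1/28)/(1/42) = 3/2

3/2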